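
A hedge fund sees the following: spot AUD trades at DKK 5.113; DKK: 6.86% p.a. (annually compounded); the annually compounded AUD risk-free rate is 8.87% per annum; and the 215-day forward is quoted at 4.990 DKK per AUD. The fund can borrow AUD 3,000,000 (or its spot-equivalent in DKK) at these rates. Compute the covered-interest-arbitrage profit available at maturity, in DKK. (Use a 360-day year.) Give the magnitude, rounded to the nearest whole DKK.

DKK 209,609

T = 215/360 years.
Invest the AUD and cover forward: 3,000,000 × 1.0520646079 × 4.990 = DKK 15,749,407.18.
Convert at spot and invest in DKK: 3,000,000 × 5.113 × 1.0404208809 = DKK 15,959,015.89.
The quoted forward undervalues AUD, so borrow AUD, convert to DKK at spot, deposit the DKK at 6.86%, and buy AUD forward at 4.990 to cover the loan.
The gap between the two covered legs is DKK 209,609.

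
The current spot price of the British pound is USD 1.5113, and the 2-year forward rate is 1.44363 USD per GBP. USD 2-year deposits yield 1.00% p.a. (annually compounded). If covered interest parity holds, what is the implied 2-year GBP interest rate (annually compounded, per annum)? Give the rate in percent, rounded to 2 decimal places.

3.34%

T = 2 years.
CIP gives F = S · g_USD/g_GBP, so g_USD/g_GBP = 1.44363/1.5113 = 0.9552240.
The USD side grows by (1 + 0.0100)^2 = 1.020100.
That pins the GBP growth at 1.0679171.
Annualise: 1.0679171^(1/2) − 1 = 0.033401 = 3.34%.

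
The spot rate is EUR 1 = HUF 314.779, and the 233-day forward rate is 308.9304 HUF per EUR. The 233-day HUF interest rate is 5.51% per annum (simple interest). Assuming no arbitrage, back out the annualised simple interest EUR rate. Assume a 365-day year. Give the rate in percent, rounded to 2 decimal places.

8.58%

T = 233/365 years.
F/S = 308.9304/314.779 = 0.9814200 = (growth of HUF) / (growth of EUR).
HUF growth factor: 1 + 0.0551×233/365 = 1.0351734.
Hence g_EUR = 1.054771.
(1.054771 − 1)/T = 0.085800, i.e. 8.58%.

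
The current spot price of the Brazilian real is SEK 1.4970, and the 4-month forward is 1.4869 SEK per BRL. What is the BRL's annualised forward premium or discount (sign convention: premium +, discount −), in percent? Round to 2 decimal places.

-2.02%

T = 4/12 years.
Period premium: (1.4869 − 1.497)/1.497 = -0.0067468.
Annualise by dividing by T: -0.0067468 / (4/12) = -0.020240 → -2.02%.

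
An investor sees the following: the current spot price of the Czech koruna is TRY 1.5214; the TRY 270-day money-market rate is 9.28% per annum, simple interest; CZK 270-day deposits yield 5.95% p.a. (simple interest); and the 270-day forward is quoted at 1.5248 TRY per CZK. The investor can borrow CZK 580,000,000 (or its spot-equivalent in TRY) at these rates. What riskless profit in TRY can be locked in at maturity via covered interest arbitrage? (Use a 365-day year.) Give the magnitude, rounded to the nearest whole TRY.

TRY 19,677,551

T = 270/365 years.
Keep in CZK, deliver into the forward: 580,000,000·1.04401369863·1.5248 = TRY 923,309,010.85.
Swap to TRY now, deposit: 580,000,000·1.5214·1.06864657534 = TRY 942,986,561.84.
The quoted forward undervalues CZK, so borrow CZK, convert to TRY at spot, deposit the TRY at 9.28%, and buy CZK forward at 1.5248 to cover the loan.
Profit = 942,986,561.84 − 923,309,010.85 = TRY 19,677,551.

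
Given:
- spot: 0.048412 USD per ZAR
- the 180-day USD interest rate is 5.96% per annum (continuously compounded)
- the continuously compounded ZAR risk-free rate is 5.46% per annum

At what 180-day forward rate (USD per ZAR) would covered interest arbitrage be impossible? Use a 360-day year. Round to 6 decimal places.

0.048533

T = 180/360 years.
USD growth factor: e^(0.0596×180/360) = 1.0302485.
Growth of 1 ZAR over T: e^(0.0546×180/360) = 1.0276761.
CIP: F = S · (grow USD)/(grow ZAR) = 0.048412 × 1.0302485/1.0276761 = 0.04853318 USD per ZAR.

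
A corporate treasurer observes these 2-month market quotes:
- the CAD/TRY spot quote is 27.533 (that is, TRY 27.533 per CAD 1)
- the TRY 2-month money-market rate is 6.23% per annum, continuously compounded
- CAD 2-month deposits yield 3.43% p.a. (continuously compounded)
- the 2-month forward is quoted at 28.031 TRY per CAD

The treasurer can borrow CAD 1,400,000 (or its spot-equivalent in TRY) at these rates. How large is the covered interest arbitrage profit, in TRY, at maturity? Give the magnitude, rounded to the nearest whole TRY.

TRY 519,861

T = 2/12 years.
Invest the CAD and cover forward: 1,400,000 × 1.005733038 × 28.031 = TRY 39,468,383.90.
Convert at spot and invest in TRY: 1,400,000 × 27.533 × 1.0104374272 = TRY 38,948,523.16.
The quoted forward overvalues CAD, so borrow TRY, buy CAD at spot, deposit the CAD at 3.43%, and sell the proceeds forward at 28.031.
Profit = 39,468,383.90 − 38,948,523.16 = TRY 519,861.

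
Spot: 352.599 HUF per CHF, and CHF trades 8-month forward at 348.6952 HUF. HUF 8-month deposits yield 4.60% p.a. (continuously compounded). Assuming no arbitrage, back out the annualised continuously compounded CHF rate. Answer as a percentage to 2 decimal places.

6.27%

T = 8/12 years.
By CIP, F/S equals the HUF-to-CHF growth ratio: 348.6952/352.599 = 0.9889285.
HUF growth factor: e^(0.0460×8/12) = 1.0311417.
So the CHF growth factor = 1.0426858.
r = ln(1.0426858)/(8/12) = 0.062700 → 6.27%.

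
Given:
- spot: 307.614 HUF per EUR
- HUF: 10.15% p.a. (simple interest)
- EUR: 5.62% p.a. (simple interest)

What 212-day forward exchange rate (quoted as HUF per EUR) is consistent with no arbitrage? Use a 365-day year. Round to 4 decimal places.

315.4519

T = 212/365 years.
Growth of 1 HUF over T: 1 + 0.1015×212/365 = 1.058953425.
EUR accumulates by 1 + 0.0562×212/365 = 1.032642192.
So F = 307.614 × 1.058953425 / 1.032642192 = 315.451859 (HUF/EUR).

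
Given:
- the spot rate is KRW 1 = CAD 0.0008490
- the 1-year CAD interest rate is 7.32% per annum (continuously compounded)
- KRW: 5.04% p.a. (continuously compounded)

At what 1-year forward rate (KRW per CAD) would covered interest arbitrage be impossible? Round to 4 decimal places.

T = 1 year.
CAD growth factor: e^(0.0732×1) = 1.0759457045.
Growth of 1 KRW over T: e^(0.0504×1) = 1.0516916889.
CIP: F = S · (grow CAD)/(grow KRW) = 0.000849 × 1.0759457045/1.0516916889 = 0.0008685795588 CAD per KRW.
Quoted the other way: 1/0.0008685795588 = 1151.3050 KRW per CAD.

1151.3050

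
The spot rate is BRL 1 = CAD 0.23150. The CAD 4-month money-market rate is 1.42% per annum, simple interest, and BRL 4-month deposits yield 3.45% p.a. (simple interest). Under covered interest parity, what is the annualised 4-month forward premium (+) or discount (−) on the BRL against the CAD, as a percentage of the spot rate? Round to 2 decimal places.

-2.01%

T = 4/12 years.
CIP forward (CAD per BRL) = 0.2315 × 1.0047333/1.011500 = 0.22995132.
Annualised premium = (F − S)/S × (1/T) = (0.22995132 − 0.2315)/0.2315 ÷ (4/12) = -2.01%.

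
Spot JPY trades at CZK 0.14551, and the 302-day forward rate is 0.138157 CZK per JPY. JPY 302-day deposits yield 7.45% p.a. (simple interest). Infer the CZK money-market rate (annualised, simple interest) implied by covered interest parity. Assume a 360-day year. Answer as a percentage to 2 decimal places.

T = 302/360 years.
F/S = 0.138157/0.14551 = 0.9494674 = (growth of CZK) / (growth of JPY).
JPY growth factor: 1 + 0.0745×302/360 = 1.0624972.
That pins the CZK growth at 1.0088065.
(1.0088065 − 1)/T = 0.010498, i.e. 1.05%.

1.05%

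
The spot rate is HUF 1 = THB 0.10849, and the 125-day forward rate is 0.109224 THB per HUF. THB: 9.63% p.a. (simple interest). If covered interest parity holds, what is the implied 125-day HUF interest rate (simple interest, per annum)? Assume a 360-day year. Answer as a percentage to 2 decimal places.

T = 125/360 years.
CIP gives F = S · g_THB/g_HUF, so g_THB/g_HUF = 0.109224/0.10849 = 1.0067656.
THB growth factor: 1 + 0.0963×125/360 = 1.0334375.
That pins the HUF growth at 1.0264927.
(1.0264927 − 1)/T = 0.076299, i.e. 7.63%.

7.63%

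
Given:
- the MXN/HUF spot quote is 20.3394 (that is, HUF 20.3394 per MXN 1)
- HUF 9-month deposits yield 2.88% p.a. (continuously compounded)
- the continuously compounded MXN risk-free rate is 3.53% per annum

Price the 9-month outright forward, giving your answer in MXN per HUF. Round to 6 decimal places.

T = 9/12 years.
Growth of 1 HUF over T: e^(0.0288×9/12) = 1.021835.
Growth of 1 MXN over T: e^(0.0353×9/12) = 1.0268286.
So F = 20.3394 × 1.021835 / 1.0268286 = 20.24049 (HUF/MXN).
Invert for MXN per HUF: 1 / 20.24049 = 0.049406.

0.049406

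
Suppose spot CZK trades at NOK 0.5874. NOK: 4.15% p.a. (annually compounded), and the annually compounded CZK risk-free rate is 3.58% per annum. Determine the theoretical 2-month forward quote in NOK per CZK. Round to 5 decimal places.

0.58794

T = 2/12 years.
NOK accumulates by (1 + 0.0415)^(2/12) = 1.006800.
CZK growth factor: (1 + 0.0358)^(2/12) = 1.0058796.
CIP: F = S · (grow NOK)/(grow CZK) = 0.5874 × 1.006800/1.0058796 = 0.5879375 NOK per CZK.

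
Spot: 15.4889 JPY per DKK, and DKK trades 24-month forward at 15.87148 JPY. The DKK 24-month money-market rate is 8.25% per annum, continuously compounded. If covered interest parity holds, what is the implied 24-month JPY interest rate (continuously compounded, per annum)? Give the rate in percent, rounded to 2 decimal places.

T = 2 years.
F/S = 15.87148/15.4889 = 1.0247003 = (growth of JPY) / (growth of DKK).
DKK growth factor: e^(0.0825×2) = 1.1793931.
That pins the JPY growth at 1.2085245.
Take logs: ln 1.2085245 / 2 = 0.094700, so 9.47%.

9.47%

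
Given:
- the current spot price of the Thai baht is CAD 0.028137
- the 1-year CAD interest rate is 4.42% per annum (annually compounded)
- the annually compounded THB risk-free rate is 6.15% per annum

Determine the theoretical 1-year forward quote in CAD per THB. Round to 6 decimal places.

T = 1 year.
CAD growth factor: (1 + 0.0442)^1 = 1.044200.
THB accumulates by (1 + 0.0615)^1 = 1.061500.
So F = 0.028137 × 1.044200 / 1.061500 = 0.02767843 (CAD/THB).

0.027678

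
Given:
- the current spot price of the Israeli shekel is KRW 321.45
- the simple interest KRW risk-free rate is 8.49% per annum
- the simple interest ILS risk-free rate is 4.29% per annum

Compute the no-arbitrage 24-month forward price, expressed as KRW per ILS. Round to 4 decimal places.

T = 2 years.
Growth of 1 KRW over T: 1 + 0.0849×2 = 1.169800.
ILS growth factor: 1 + 0.0429×2 = 1.085800.
So F = 321.45 × 1.169800 / 1.085800 = 346.318116 (KRW/ILS).

346.3181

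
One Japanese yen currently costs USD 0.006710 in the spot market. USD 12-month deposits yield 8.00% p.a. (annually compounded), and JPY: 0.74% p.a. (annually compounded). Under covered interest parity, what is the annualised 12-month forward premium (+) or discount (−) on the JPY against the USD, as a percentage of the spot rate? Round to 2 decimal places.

T = 1 year.
No-arbitrage forward: 0.00671 × 1.080000 / 1.007400 = 0.007193568 USD/JPY.
(F − S)/S ÷ T = (0.007193568 − 0.00671)/0.00671/1 = 0.072067 → 7.21%.

+7.21%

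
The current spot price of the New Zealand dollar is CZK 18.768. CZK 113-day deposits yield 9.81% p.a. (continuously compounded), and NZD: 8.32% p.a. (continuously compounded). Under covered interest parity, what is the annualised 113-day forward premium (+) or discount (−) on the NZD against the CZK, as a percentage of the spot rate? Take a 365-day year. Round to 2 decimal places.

T = 113/365 years.
CIP forward (CZK per NZD) = 18.768 × 1.0308366/1.0260924 = 18.854775.
(F − S)/S ÷ T = (18.854775 − 18.768)/18.768/(113/365) = 0.014935 → 1.49%.

+1.49%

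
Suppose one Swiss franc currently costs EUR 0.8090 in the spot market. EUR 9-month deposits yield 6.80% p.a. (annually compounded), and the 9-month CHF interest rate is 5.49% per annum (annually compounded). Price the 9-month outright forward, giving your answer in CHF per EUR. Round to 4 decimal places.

T = 9/12 years.
EUR growth factor: (1 + 0.0680)^(9/12) = 1.0505783.
CHF growth factor: (1 + 0.0549)^(9/12) = 1.0408987.
Forward (EUR per CHF) = 0.809 × 1.0505783 / 1.0408987 = 0.8165231.
Quoted the other way: 1/0.8165231 = 1.2247 CHF per EUR.

1.2247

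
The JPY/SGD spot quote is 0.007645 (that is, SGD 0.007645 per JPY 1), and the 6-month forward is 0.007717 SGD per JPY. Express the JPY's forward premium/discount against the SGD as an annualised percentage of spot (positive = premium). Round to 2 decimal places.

T = 6/12 years.
Period premium: (0.007717 − 0.007645)/0.007645 = 0.0094179.
Per annum: 0.0094179 / (6/12) = 0.018836 = 1.88%.

+1.88%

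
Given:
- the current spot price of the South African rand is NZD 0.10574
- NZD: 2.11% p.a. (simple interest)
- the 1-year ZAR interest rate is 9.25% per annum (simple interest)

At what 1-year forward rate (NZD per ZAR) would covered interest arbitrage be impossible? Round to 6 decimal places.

0.098829

T = 1 year.
NZD growth factor: 1 + 0.0211×1 = 1.021100.
ZAR growth factor: 1 + 0.0925×1 = 1.092500.
Forward (NZD per ZAR) = 0.10574 × 1.021100 / 1.092500 = 0.09882939.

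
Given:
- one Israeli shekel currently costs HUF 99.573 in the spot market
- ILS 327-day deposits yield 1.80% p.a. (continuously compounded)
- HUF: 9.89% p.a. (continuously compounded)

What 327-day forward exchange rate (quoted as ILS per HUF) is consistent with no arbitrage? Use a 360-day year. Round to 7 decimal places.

T = 327/360 years.
HUF growth factor: e^(0.0989×327/360) = 1.0939928.
ILS accumulates by e^(0.0180×327/360) = 1.0164844.
Forward (HUF per ILS) = 99.573 × 1.0939928 / 1.0164844 = 107.1656.
Invert for ILS per HUF: 1 / 107.1656 = 0.0093314.

0.0093314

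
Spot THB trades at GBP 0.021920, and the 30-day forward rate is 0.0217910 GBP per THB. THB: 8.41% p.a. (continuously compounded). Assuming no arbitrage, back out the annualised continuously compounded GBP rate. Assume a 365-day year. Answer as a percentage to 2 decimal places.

T = 30/365 years.
F/S = 0.021791/0.02192 = 0.9941150 = (growth of GBP) / (growth of THB).
The THB side grows by e^(0.0841×30/365) = 1.0069363.
That pins the GBP growth at 1.0010105.
Take logs: ln 1.0010105 / (30/365) = 0.012288, so 1.23%.

1.23%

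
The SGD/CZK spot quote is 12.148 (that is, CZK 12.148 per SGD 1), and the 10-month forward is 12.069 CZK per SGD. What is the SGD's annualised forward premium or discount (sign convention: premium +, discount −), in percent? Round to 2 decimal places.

T = 10/12 years.
(F − S)/S = (12.069 − 12.148)/12.148 = -0.0065031.
Annualise by dividing by T: -0.0065031 / (10/12) = -0.007804 → -0.78%.

-0.78%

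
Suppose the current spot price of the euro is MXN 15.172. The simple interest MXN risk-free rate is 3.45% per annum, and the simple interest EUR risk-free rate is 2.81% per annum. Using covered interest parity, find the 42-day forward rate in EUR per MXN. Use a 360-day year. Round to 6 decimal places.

0.065862

T = 42/360 years.
MXN growth factor: 1 + 0.0345×42/360 = 1.004025.
EUR growth factor: 1 + 0.0281×42/360 = 1.0032783.
Forward (MXN per EUR) = 15.172 × 1.004025 / 1.0032783 = 15.18329.
Invert for EUR per MXN: 1 / 15.18329 = 0.065862.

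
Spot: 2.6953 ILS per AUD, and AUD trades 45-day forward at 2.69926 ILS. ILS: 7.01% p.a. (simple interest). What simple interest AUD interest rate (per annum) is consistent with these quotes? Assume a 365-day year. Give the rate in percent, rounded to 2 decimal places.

T = 45/365 years.
F/S = 2.69926/2.6953 = 1.0014692 = (growth of ILS) / (growth of AUD).
The ILS side grows by 1 + 0.0701×45/365 = 1.0086425.
Hence g_AUD = 1.0071628.
r = (1.0071628 − 1)/(45/365) = 0.058098 → 5.81%.

5.81%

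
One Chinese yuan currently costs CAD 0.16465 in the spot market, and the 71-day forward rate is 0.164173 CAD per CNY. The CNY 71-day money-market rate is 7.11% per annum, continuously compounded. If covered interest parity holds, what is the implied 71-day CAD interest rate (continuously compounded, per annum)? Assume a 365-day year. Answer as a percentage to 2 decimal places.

5.62%

T = 71/365 years.
CIP gives F = S · g_CAD/g_CNY, so g_CAD/g_CNY = 0.164173/0.16465 = 0.9971029.
CNY growth factor: e^(0.0711×71/365) = 1.0139265.
Hence g_CAD = 1.0109891.
Take logs: ln 1.0109891 / (71/365) = 0.056185, so 5.62%.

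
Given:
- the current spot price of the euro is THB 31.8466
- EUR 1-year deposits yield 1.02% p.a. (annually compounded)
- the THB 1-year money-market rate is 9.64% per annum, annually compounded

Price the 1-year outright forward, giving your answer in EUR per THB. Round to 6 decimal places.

T = 1 year.
Growth of 1 THB over T: (1 + 0.0964)^1 = 1.096400.
Growth of 1 EUR over T: (1 + 0.0102)^1 = 1.010200.
So F = 31.8466 × 1.096400 / 1.010200 = 34.56406 (THB/EUR).
Invert for EUR per THB: 1 / 34.56406 = 0.028932.

0.028932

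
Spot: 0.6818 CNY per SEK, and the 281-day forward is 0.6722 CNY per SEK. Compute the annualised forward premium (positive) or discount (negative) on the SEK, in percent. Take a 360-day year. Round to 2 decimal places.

T = 281/360 years.
Period premium: (0.6722 − 0.6818)/0.6818 = -0.0140804.
×(1/T) gives -1.80% p.a.

-1.80%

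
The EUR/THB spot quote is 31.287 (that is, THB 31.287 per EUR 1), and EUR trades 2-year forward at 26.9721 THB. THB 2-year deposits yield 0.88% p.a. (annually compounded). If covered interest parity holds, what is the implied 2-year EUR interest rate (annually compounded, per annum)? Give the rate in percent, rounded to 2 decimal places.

T = 2 years.
F/S = 26.9721/31.287 = 0.8620865 = (growth of THB) / (growth of EUR).
THB growth factor: (1 + 0.0088)^2 = 1.0176774.
So the EUR growth factor = 1.1804818.
r = 1.1804818^(1/2) − 1 = 0.086500 → 8.65%.

8.65%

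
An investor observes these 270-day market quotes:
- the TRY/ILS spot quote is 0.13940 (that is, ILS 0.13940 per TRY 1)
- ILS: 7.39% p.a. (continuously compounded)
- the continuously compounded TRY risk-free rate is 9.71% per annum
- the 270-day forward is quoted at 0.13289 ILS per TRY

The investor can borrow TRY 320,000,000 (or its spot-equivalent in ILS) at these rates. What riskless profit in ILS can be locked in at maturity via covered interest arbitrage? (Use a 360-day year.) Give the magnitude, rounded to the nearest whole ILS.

ILS 1,412,977

T = 270/360 years.
Keep in TRY, deliver into the forward: 320,000,000·1.0755423005·0.13289 = ILS 45,737,221.22.
Swap to ILS now, deposit: 320,000,000·0.13940·1.0569897399 = ILS 47,150,198.32.
The quoted forward undervalues TRY, so borrow TRY, convert to ILS at spot, deposit the ILS at 7.39%, and buy TRY forward at 0.13289 to cover the loan.
Arbitrage profit = |45,737,221.22 − 47,150,198.32| = ILS 1,412,977.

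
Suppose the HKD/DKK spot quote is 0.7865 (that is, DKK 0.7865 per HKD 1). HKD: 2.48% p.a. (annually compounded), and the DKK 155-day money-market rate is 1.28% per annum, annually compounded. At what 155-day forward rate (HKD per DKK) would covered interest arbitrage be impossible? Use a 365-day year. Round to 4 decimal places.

1.2778

T = 155/365 years.
DKK growth factor: (1 + 0.0128)^(155/365) = 1.0054157.
HKD growth factor: (1 + 0.0248)^(155/365) = 1.0104573.
Forward (DKK per HKD) = 0.7865 × 1.0054157 / 1.0104573 = 0.7825758.
Quoted the other way: 1/0.7825758 = 1.2778 HKD per DKK.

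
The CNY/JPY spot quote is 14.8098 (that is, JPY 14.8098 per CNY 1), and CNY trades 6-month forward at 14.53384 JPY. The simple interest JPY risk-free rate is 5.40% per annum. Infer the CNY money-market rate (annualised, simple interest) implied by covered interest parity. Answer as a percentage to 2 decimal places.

9.30%

T = 6/12 years.
F/S = 14.53384/14.8098 = 0.9813664 = (growth of JPY) / (growth of CNY).
JPY growth factor: 1 + 0.0540×6/12 = 1.027000.
Hence g_CNY = 1.0465001.
r = (1.0465001 − 1)/(6/12) = 0.093000 → 9.30%.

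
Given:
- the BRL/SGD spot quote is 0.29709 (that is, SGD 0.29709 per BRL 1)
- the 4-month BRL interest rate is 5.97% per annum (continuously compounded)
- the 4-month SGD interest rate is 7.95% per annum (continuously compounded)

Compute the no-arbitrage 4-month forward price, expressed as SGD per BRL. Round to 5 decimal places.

T = 4/12 years.
SGD growth factor: e^(0.0795×4/12) = 1.0268542.
BRL growth factor: e^(0.0597×4/12) = 1.0200993.
Forward (SGD per BRL) = 0.29709 × 1.0268542 / 1.0200993 = 0.2990573.

0.29906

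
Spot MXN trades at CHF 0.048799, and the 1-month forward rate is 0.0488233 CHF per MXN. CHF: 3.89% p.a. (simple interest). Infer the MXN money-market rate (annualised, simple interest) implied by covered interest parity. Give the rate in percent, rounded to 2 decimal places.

T = 1/12 years.
By CIP, F/S equals the CHF-to-MXN growth ratio: 0.0488233/0.048799 = 1.0004980.
CHF growth factor: 1 + 0.0389×1/12 = 1.0032417.
So the MXN growth factor = 1.0027423.
r = (1.0027423 − 1)/(1/12) = 0.032908 → 3.29%.

3.29%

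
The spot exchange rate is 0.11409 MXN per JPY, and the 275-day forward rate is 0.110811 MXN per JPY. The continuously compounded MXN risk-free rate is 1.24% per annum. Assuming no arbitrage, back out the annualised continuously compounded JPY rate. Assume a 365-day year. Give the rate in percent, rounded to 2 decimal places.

T = 275/365 years.
F/S = 0.110811/0.11409 = 0.9712595 = (growth of MXN) / (growth of JPY).
The MXN side grows by e^(0.0124×275/365) = 1.0093862.
So the JPY growth factor = 1.0392549.
Take logs: ln 1.0392549 / (275/365) = 0.051105, so 5.11%.

5.11%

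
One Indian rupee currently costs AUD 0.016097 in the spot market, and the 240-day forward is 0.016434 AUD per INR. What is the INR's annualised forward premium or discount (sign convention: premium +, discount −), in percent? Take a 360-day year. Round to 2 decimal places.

T = 240/360 years.
Period premium: (0.016434 − 0.016097)/0.016097 = 0.0209356.
×(1/T) gives 3.14% p.a.

+3.14%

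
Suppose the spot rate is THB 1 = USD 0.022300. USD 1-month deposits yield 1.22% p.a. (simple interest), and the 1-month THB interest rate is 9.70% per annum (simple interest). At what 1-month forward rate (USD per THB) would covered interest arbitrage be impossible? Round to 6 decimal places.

T = 1/12 years.
Growth of 1 USD over T: 1 + 0.0122×1/12 = 1.0010167.
THB accumulates by 1 + 0.0970×1/12 = 1.0080833.
So F = 0.0223 × 1.0010167 / 1.0080833 = 0.02214368 (USD/THB).

0.022144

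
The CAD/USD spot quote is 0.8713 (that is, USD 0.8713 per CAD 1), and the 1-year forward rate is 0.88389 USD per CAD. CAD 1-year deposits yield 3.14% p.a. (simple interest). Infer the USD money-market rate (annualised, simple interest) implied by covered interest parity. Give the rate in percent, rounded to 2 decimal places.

T = 1 year.
F/S = 0.88389/0.8713 = 1.0144497 = (growth of USD) / (growth of CAD).
The CAD side grows by 1 + 0.0314×1 = 1.031400.
Hence g_USD = 1.0463034.
(1.0463034 − 1)/T = 0.046303, i.e. 4.63%.

4.63%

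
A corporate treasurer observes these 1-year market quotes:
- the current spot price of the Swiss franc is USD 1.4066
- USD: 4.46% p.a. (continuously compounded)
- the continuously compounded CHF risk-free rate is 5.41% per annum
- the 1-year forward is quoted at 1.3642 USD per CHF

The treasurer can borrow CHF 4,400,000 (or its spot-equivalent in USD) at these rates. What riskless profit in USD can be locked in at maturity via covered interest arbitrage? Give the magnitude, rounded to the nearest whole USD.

USD 135,160

T = 1 year.
Invest the CHF and cover forward: 4,400,000 × 1.055590156 × 1.3642 = USD 6,336,158.80.
Convert at spot and invest in USD: 4,400,000 × 1.4066 × 1.045609532 = USD 6,471,319.22.
The quoted forward undervalues CHF, so borrow CHF, convert to USD at spot, deposit the USD at 4.46%, and buy CHF forward at 1.3642 to cover the loan.
The gap between the two covered legs is USD 135,160.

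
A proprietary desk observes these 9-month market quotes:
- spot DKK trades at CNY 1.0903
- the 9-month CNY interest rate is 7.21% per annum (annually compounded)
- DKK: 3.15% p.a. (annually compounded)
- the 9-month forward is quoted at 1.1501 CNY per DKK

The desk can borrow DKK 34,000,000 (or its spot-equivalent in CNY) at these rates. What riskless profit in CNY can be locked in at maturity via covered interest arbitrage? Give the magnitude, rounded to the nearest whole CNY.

CNY 966,401

T = 9/12 years.
Keep in DKK, deliver into the forward: 34,000,000·1.0235331763·1.1501 = CNY 40,023,627.21.
Swap to CNY now, deposit: 34,000,000·1.0903·1.0536017226 = CNY 39,057,226.58.
The quoted forward overvalues DKK, so borrow CNY, buy DKK at spot, deposit the DKK at 3.15%, and sell the proceeds forward at 1.1501.
Profit = 40,023,627.21 − 39,057,226.58 = CNY 966,401.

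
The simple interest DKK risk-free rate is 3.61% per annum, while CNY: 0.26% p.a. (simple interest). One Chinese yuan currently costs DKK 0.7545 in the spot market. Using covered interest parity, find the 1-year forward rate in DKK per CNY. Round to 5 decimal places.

0.77971

T = 1 year.
DKK growth factor: 1 + 0.0361×1 = 1.036100.
CNY growth factor: 1 + 0.0026×1 = 1.002600.
CIP: F = S · (grow DKK)/(grow CNY) = 0.7545 × 1.036100/1.002600 = 0.7797102 DKK per CNY.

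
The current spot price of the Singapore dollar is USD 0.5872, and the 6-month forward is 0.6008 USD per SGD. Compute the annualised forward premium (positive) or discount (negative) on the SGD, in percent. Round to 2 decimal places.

+4.63%

T = 6/12 years.
(F − S)/S = (0.6008 − 0.5872)/0.5872 = 0.0231608.
×(1/T) gives 4.63% p.a.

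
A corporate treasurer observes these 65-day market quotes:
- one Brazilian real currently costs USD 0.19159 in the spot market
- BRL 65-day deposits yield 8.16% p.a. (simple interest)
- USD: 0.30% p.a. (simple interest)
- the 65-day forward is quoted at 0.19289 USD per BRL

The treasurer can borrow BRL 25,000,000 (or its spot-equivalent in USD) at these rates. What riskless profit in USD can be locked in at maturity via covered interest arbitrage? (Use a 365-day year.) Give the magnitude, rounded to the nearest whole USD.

T = 65/365 years.
Route A — deposit BRL, sell forward: 25,000,000 × 1.014531507 × 0.19289 = USD 4,892,324.56.
Route B — convert at spot, deposit USD: 25,000,000 × 0.19159 × 1.000534247 = USD 4,792,308.91.
The quoted forward overvalues BRL, so borrow USD, buy BRL at spot, deposit the BRL at 8.16%, and sell the proceeds forward at 0.19289.
Arbitrage profit = |4,892,324.56 − 4,792,308.91| = USD 100,016.

USD 100,016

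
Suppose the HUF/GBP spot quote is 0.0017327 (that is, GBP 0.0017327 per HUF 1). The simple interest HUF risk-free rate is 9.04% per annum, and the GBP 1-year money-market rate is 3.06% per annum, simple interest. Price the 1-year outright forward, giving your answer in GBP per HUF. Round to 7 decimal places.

T = 1 year.
Growth of 1 GBP over T: 1 + 0.0306×1 = 1.030600.
HUF growth factor: 1 + 0.0904×1 = 1.090400.
CIP: F = S · (grow GBP)/(grow HUF) = 0.0017327 × 1.030600/1.090400 = 0.001637675 GBP per HUF.

0.0016377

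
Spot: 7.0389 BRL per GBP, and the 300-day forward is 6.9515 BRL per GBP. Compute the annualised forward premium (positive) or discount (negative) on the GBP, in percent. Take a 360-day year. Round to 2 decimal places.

T = 300/360 years.
GBP trades forward at -1.24167% vs spot over the period.
Annualise by dividing by T: -0.0124167 / (300/360) = -0.014900 → -1.49%.

-1.49%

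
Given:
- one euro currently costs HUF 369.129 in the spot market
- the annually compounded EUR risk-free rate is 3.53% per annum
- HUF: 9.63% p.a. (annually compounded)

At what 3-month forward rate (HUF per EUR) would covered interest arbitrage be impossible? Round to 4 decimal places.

374.4501

T = 3/12 years.
Growth of 1 HUF over T: (1 + 0.0963)^(3/12) = 1.023251414.
EUR accumulates by (1 + 0.0353)^(3/12) = 1.008710528.
Forward (HUF per EUR) = 369.129 × 1.023251414 / 1.008710528 = 374.450113.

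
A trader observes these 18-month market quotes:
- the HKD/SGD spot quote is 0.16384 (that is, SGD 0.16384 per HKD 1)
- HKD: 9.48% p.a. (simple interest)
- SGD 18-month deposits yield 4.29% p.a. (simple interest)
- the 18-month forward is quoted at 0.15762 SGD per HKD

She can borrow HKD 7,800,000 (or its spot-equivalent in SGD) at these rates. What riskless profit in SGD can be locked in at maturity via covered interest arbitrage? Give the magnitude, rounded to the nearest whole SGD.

SGD 44,074

T = 18/12 years.
Route A — deposit HKD, sell forward: 7,800,000 × 1.142200 × 0.15762 = SGD 1,404,261.80.
Route B — convert at spot, deposit SGD: 7,800,000 × 0.16384 × 1.064350 = SGD 1,360,188.21.
The quoted forward overvalues HKD, so borrow SGD, buy HKD at spot, deposit the HKD at 9.48%, and sell the proceeds forward at 0.15762.
The gap between the two covered legs is SGD 44,074.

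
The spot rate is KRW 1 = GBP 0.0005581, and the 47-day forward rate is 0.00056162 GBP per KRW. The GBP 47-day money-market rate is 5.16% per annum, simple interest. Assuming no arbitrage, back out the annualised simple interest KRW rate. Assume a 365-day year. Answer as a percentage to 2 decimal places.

T = 47/365 years.
F/S = 0.00056162/0.0005581 = 1.0063071 = (growth of GBP) / (growth of KRW).
GBP growth factor: 1 + 0.0516×47/365 = 1.0066444.
That pins the KRW growth at 1.0003352.
(1.0003352 − 1)/T = 0.002603, i.e. 0.26%.

0.26%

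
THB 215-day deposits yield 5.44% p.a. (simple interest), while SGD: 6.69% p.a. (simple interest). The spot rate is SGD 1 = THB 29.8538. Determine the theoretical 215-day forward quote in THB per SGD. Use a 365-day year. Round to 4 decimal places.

29.6423

T = 215/365 years.
THB accumulates by 1 + 0.0544×215/365 = 1.03204384.
SGD growth factor: 1 + 0.0669×215/365 = 1.03940685.
CIP: F = S · (grow THB)/(grow SGD) = 29.8538 × 1.03204384/1.03940685 = 29.642320 THB per SGD.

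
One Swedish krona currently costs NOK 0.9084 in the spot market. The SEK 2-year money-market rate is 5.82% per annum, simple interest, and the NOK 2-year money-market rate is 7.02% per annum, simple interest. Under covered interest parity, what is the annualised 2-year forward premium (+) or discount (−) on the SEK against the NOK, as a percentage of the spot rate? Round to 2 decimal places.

T = 2 years.
F = S · g_NOK/g_SEK = 0.9084 × 1.140400/1.116400 = 0.9279285.
Annualised premium = (F − S)/S × (1/T) = (0.9279285 − 0.9084)/0.9084 ÷ 2 = 1.07%.

+1.07%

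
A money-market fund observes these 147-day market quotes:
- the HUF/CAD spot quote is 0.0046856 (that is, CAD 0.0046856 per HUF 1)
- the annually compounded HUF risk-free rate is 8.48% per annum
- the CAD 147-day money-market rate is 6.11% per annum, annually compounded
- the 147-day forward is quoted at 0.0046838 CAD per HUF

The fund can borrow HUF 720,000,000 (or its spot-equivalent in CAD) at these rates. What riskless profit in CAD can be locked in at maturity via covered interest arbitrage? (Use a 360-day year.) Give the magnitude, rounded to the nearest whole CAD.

T = 147/360 years.
Keep in HUF, deliver into the forward: 720,000,000·1.033795057·0.0046838 = CAD 3,486,304.29.
Swap to CAD now, deposit: 720,000,000·0.0046856·1.024512265 = CAD 3,456,327.36.
The quoted forward overvalues HUF, so borrow CAD, buy HUF at spot, deposit the HUF at 8.48%, and sell the proceeds forward at 0.0046838.
The gap between the two covered legs is CAD 29,977.

CAD 29,977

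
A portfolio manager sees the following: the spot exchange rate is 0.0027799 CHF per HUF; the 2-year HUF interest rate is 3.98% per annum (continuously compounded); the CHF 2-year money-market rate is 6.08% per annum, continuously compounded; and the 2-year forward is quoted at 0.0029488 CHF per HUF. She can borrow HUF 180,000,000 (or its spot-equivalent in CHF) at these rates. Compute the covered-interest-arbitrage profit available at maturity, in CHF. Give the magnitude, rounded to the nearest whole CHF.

T = 2 years.
Keep in HUF, deliver into the forward: 180,000,000·1.08285384·0.0029488 = CHF 574,761.49.
Swap to CHF now, deposit: 180,000,000·0.0027799·1.12930229 = CHF 565,082.54.
The quoted forward overvalues HUF, so borrow CHF, buy HUF at spot, deposit the HUF at 3.98%, and sell the proceeds forward at 0.0029488.
Profit = 574,761.49 − 565,082.54 = CHF 9,679.

CHF 9,679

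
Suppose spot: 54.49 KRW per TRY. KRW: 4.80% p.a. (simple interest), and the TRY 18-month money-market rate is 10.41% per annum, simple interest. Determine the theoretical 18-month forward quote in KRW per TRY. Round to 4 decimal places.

T = 18/12 years.
Growth of 1 KRW over T: 1 + 0.0480×18/12 = 1.072000.
Growth of 1 TRY over T: 1 + 0.1041×18/12 = 1.156150.
Forward (KRW per TRY) = 54.49 × 1.072000 / 1.156150 = 50.523963.

50.5240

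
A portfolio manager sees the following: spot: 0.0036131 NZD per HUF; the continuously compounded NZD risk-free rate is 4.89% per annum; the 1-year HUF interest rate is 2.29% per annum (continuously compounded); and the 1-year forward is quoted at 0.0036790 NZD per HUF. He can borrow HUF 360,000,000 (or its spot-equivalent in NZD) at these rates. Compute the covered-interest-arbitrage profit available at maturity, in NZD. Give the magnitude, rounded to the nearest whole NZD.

T = 1 year.
Keep in HUF, deliver into the forward: 360,000,000·1.023164218·0.0036790 = NZD 1,355,119.62.
Swap to NZD now, deposit: 360,000,000·0.0036131·1.050115334 = NZD 1,365,901.82.
The quoted forward undervalues HUF, so borrow HUF, convert to NZD at spot, deposit the NZD at 4.89%, and buy HUF forward at 0.0036790 to cover the loan.
Arbitrage profit = |1,355,119.62 − 1,365,901.82| = NZD 10,782.

NZD 10,782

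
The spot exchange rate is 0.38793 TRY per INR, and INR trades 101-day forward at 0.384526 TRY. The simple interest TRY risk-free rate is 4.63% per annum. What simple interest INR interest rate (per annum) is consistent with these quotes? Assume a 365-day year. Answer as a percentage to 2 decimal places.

7.87%

T = 101/365 years.
CIP gives F = S · g_TRY/g_INR, so g_TRY/g_INR = 0.384526/0.38793 = 0.9912252.
TRY growth factor: 1 + 0.0463×101/365 = 1.0128118.
So the INR growth factor = 1.0217777.
r = (1.0217777 − 1)/(101/365) = 0.078702 → 7.87%.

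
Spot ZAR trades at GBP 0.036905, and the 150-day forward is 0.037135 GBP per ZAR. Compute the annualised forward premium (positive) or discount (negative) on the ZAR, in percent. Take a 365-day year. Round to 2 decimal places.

T = 150/365 years.
ZAR trades forward at +0.62322% vs spot over the period.
Per annum: 0.0062322 / (150/365) = 0.015165 = 1.52%.

+1.52%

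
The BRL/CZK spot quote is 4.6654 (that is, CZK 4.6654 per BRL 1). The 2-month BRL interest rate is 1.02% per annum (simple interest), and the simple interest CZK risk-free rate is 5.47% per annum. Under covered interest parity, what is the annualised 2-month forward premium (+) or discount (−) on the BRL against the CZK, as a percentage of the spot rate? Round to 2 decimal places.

+4.44%

T = 2/12 years.
No-arbitrage forward: 4.6654 × 1.0091167 / 1.001700 = 4.6999431 CZK/BRL.
(F − S)/S ÷ T = (4.6999431 − 4.6654)/4.6654/(2/12) = 0.044425 → 4.44%.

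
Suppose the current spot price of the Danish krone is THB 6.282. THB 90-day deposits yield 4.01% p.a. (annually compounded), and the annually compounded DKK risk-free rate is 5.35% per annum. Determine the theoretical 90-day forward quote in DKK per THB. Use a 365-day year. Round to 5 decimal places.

T = 90/365 years.
THB accumulates by (1 + 0.0401)^(90/365) = 1.0097417.
DKK growth factor: (1 + 0.0535)^(90/365) = 1.0129339.
CIP: F = S · (grow THB)/(grow DKK) = 6.282 × 1.0097417/1.0129339 = 6.262203 THB per DKK.
Invert for DKK per THB: 1 / 6.262203 = 0.15969.

0.15969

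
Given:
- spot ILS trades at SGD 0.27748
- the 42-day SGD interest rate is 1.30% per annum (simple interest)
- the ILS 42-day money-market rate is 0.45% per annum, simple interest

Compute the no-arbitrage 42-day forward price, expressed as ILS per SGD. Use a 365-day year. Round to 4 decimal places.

3.6003

T = 42/365 years.
Growth of 1 SGD over T: 1 + 0.0130×42/365 = 1.0014959.
ILS growth factor: 1 + 0.0045×42/365 = 1.0005178.
So F = 0.27748 × 1.0014959 / 1.0005178 = 0.2777513 (SGD/ILS).
Invert for ILS per SGD: 1 / 0.2777513 = 3.6003.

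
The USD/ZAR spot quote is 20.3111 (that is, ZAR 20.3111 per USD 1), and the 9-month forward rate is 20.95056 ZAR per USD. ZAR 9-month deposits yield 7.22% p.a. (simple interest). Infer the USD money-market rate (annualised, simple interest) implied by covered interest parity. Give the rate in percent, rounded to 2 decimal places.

2.93%

T = 9/12 years.
F/S = 20.95056/20.3111 = 1.0314833 = (growth of ZAR) / (growth of USD).
ZAR growth factor: 1 + 0.0722×9/12 = 1.054150.
So the USD growth factor = 1.0219749.
r = (1.0219749 − 1)/(9/12) = 0.029300 → 2.93%.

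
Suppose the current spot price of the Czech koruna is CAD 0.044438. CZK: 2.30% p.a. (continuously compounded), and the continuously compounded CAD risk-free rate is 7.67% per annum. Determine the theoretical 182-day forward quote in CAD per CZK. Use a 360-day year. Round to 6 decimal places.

0.045661

T = 182/360 years.
CAD accumulates by e^(0.0767×182/360) = 1.0395377.
Growth of 1 CZK over T: e^(0.0230×182/360) = 1.0116956.
So F = 0.044438 × 1.0395377 / 1.0116956 = 0.04566094 (CAD/CZK).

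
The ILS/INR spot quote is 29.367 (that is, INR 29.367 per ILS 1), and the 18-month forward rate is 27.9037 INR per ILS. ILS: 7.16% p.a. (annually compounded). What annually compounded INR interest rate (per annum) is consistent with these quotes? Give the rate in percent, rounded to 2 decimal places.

T = 18/12 years.
By CIP, F/S equals the INR-to-ILS growth ratio: 27.9037/29.367 = 0.9501720.
The ILS side grows by (1 + 0.0716)^(18/12) = 1.1093001.
So the INR growth factor = 1.0540259.
r = 1.0540259^(12/18) − 1 = 0.035701 → 3.57%.

3.57%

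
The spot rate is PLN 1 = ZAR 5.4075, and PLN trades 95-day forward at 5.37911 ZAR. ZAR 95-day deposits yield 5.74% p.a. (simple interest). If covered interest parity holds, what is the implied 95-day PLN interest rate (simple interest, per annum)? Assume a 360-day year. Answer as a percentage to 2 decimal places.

T = 95/360 years.
F/S = 5.37911/5.4075 = 0.9947499 = (growth of ZAR) / (growth of PLN).
ZAR growth factor: 1 + 0.0574×95/360 = 1.0151472.
Hence g_PLN = 1.020505.
r = (1.020505 − 1)/(95/360) = 0.077703 → 7.77%.

7.77%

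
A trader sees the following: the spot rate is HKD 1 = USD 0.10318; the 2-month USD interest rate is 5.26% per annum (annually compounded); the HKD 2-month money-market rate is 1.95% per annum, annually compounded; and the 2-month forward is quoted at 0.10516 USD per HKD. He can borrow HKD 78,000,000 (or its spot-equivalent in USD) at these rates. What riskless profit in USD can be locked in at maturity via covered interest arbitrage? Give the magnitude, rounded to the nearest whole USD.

T = 2/12 years.
Invest the HKD and cover forward: 78,000,000 × 1.003223904 × 0.10516 = USD 8,228,924.01.
Convert at spot and invest in USD: 78,000,000 × 0.10318 × 1.008580485 = USD 8,117,096.09.
The quoted forward overvalues HKD, so borrow USD, buy HKD at spot, deposit the HKD at 1.95%, and sell the proceeds forward at 0.10516.
Arbitrage profit = |8,228,924.01 − 8,117,096.09| = USD 111,828.

USD 111,828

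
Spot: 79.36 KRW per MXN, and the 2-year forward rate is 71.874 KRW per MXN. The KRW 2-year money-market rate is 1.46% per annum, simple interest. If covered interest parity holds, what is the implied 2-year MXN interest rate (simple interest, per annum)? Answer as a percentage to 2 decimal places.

T = 2 years.
By CIP, F/S equals the KRW-to-MXN growth ratio: 71.874/79.36 = 0.9056704.
The KRW side grows by 1 + 0.0146×2 = 1.029200.
That pins the MXN growth at 1.1363958.
r = (1.1363958 − 1)/2 = 0.068198 → 6.82%.

6.82%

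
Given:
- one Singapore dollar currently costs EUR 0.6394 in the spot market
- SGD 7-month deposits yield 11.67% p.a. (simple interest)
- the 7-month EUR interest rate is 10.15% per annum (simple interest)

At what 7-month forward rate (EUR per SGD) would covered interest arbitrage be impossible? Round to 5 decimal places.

T = 7/12 years.
EUR accumulates by 1 + 0.1015×7/12 = 1.0592083.
SGD accumulates by 1 + 0.1167×7/12 = 1.068075.
So F = 0.6394 × 1.0592083 / 1.068075 = 0.6340920 (EUR/SGD).

0.63409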